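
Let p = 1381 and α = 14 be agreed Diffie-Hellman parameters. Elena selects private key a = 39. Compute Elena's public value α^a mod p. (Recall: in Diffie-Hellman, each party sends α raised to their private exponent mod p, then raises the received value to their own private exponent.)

Public value = 14^39 mod 1381.
14^1 ≡ 14 (mod 1381)
14^2 = (14^1)^2 ≡ 14^2 = 196 ≡ 196 (mod 1381)
14^4 = (14^2)^2 ≡ 196^2 = 38416 ≡ 1129 (mod 1381)
14^8 = (14^4)^2 ≡ 1129^2 = 1274641 ≡ 1359 (mod 1381)
14^16 = (14^8)^2 ≡ 1359^2 = 1846881 ≡ 484 (mod 1381)
14^32 = (14^16)^2 ≡ 484^2 = 234256 ≡ 867 (mod 1381)
14^39 = 14^32 · 14^4 · 14^2 · 14^1 ≡ 867 · 1129 · 196 · 14 ≡ 1005 (mod 1381).

1005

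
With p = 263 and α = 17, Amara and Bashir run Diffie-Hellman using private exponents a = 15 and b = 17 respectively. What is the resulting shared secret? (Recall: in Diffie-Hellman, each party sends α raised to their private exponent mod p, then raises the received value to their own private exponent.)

11

Amara sends A = α^a mod p = 17^15 mod 263.
17^1 ≡ 17 (mod 263)
17^2 = (17^1)^2 ≡ 17^2 = 289 ≡ 26 (mod 263)
17^4 = (17^2)^2 ≡ 26^2 = 676 ≡ 150 (mod 263)
17^8 = (17^4)^2 ≡ 150^2 = 22500 ≡ 145 (mod 263)
17^15 = 17^8 · 17^4 · 17^2 · 17^1 ≡ 145 · 150 · 26 · 17 ≡ 61 (mod 263).
So A = 61. Bashir then computes K = A^b mod p = 61^17 mod 263.
61^1 ≡ 61 (mod 263)
61^2 = (61^1)^2 ≡ 61^2 = 3721 ≡ 39 (mod 263)
61^4 = (61^2)^2 ≡ 39^2 = 1521 ≡ 206 (mod 263)
61^8 = (61^4)^2 ≡ 206^2 = 42436 ≡ 93 (mod 263)
61^16 = (61^8)^2 ≡ 93^2 = 8649 ≡ 233 (mod 263)
61^17 = 61^16 · 61^1 ≡ 233 · 61 ≡ 11 (mod 263).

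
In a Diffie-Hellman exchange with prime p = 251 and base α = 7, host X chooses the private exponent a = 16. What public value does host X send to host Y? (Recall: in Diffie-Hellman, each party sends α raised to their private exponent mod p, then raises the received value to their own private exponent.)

Public value = 7^16 mod 251.
7^1 ≡ 7 (mod 251)
7^2 = (7^1)^2 ≡ 7^2 = 49 ≡ 49 (mod 251)
7^4 = (7^2)^2 ≡ 49^2 = 2401 ≡ 142 (mod 251)
7^8 = (7^4)^2 ≡ 142^2 = 20164 ≡ 84 (mod 251)
7^16 = (7^8)^2 ≡ 84^2 = 7056 ≡ 28 (mod 251)

28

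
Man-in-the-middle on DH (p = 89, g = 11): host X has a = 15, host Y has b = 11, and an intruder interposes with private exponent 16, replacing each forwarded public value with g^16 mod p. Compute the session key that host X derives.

Host X receives an intruder's public value M = 11^16 mod 89 instead of the honest one.
11^1 ≡ 11 (mod 89)
11^2 = (11^1)^2 ≡ 11^2 = 121 ≡ 32 (mod 89)
11^4 = (11^2)^2 ≡ 32^2 = 1024 ≡ 45 (mod 89)
11^8 = (11^4)^2 ≡ 45^2 = 2025 ≡ 67 (mod 89)
11^16 = (11^8)^2 ≡ 67^2 = 4489 ≡ 39 (mod 89)
So M = 39. Host X computes K = M^15 mod 89.
39^1 ≡ 39 (mod 89)
39^2 = (39^1)^2 ≡ 39^2 = 1521 ≡ 8 (mod 89)
39^4 = (39^2)^2 ≡ 8^2 = 64 ≡ 64 (mod 89)
39^8 = (39^4)^2 ≡ 64^2 = 4096 ≡ 2 (mod 89)
39^15 = 39^8 · 39^4 · 39^2 · 39^1 ≡ 2 · 64 · 8 · 39 ≡ 64 (mod 89).

64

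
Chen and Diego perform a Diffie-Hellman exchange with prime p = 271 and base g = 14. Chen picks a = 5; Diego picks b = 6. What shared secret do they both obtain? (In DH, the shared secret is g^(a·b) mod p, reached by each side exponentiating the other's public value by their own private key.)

125

Chen sends A = g^a mod p = 14^5 mod 271.
14^1 ≡ 14 (mod 271)
14^2 = (14^1)^2 ≡ 14^2 = 196 ≡ 196 (mod 271)
14^4 = (14^2)^2 ≡ 196^2 = 38416 ≡ 205 (mod 271)
14^5 = 14^4 · 14^1 ≡ 205 · 14 ≡ 160 (mod 271).
So A = 160. Diego then computes K = A^b mod p = 160^6 mod 271.
160^1 ≡ 160 (mod 271)
160^2 = (160^1)^2 ≡ 160^2 = 25600 ≡ 126 (mod 271)
160^4 = (160^2)^2 ≡ 126^2 = 15876 ≡ 158 (mod 271)
160^6 = 160^4 · 160^2 ≡ 158 · 126 ≡ 125 (mod 271).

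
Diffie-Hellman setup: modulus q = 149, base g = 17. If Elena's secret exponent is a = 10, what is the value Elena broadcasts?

104

Public value = 17^{10} \pmod{149}.
17^1 ≡ 17 (mod 149)
17^2 = (17^1)^2 ≡ 17^2 = 289 ≡ 140 (mod 149)
17^4 = (17^2)^2 ≡ 140^2 = 19600 ≡ 81 (mod 149)
17^8 = (17^4)^2 ≡ 81^2 = 6561 ≡ 5 (mod 149)
17^10 = 17^8 · 17^2 ≡ 5 · 140 ≡ 104 (mod 149).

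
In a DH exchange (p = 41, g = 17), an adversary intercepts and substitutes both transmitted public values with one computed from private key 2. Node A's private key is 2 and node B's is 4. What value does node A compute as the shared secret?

4

Node A receives an adversary's public value M = 17^2 mod 41 instead of the honest one.
17^1 ≡ 17 (mod 41)
17^2 = (17^1)^2 ≡ 17^2 = 289 ≡ 2 (mod 41)
So M = 2. Node A computes K = M^2 mod 41.
2^1 ≡ 2 (mod 41)
2^2 = (2^1)^2 ≡ 2^2 = 4 ≡ 4 (mod 41)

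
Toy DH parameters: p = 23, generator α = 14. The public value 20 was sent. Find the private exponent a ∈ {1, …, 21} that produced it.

17

Try successive powers of 14 modulo 23:
14^1 ≡ 14
14^2 ≡ 12
14^3 ≡ 7
14^4 ≡ 6
14^5 ≡ 15
14^6 ≡ 3
14^7 ≡ 19
14^8 ≡ 13
14^9 ≡ 21
14^10 ≡ 18
14^11 ≡ 22
14^12 ≡ 9
14^13 ≡ 11
14^14 ≡ 16
14^15 ≡ 17
14^16 ≡ 8
14^17 ≡ 20
Found: a = 17.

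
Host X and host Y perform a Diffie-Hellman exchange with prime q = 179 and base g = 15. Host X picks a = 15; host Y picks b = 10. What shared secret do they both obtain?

Host Y sends B = g^b mod q = 15^10 mod 179.
15^1 ≡ 15 (mod 179)
15^2 = (15^1)^2 ≡ 15^2 = 225 ≡ 46 (mod 179)
15^4 = (15^2)^2 ≡ 46^2 = 2116 ≡ 147 (mod 179)
15^8 = (15^4)^2 ≡ 147^2 = 21609 ≡ 129 (mod 179)
15^10 = 15^8 · 15^2 ≡ 129 · 46 ≡ 27 (mod 179).
So B = 27. Host X then computes K = B^a mod q = 27^15 mod 179.
27^1 ≡ 27 (mod 179)
27^2 = (27^1)^2 ≡ 27^2 = 729 ≡ 13 (mod 179)
27^4 = (27^2)^2 ≡ 13^2 = 169 ≡ 169 (mod 179)
27^8 = (27^4)^2 ≡ 169^2 = 28561 ≡ 100 (mod 179)
27^15 = 27^8 · 27^4 · 27^2 · 27^1 ≡ 100 · 169 · 13 · 27 ≡ 19 (mod 179).

19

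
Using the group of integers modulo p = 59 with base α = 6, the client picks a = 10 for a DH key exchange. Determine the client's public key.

Public value = 6^10 mod 59.
6^1 ≡ 6 (mod 59)
6^2 = (6^1)^2 ≡ 6^2 = 36 ≡ 36 (mod 59)
6^4 = (6^2)^2 ≡ 36^2 = 1296 ≡ 57 (mod 59)
6^8 = (6^4)^2 ≡ 57^2 = 3249 ≡ 4 (mod 59)
6^10 = 6^8 · 6^2 ≡ 4 · 36 ≡ 26 (mod 59).

26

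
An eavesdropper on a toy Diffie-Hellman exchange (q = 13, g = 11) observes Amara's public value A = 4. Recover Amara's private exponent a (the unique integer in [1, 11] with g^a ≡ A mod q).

2

Try successive powers of 11 modulo 13:
11^1 ≡ 11
11^2 ≡ 4
Found: a = 2.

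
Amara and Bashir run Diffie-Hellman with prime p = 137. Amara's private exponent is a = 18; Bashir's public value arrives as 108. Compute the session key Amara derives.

Shared key K = 108^18 mod 137.
108^1 ≡ 108 (mod 137)
108^2 = (108^1)^2 ≡ 108^2 = 11664 ≡ 19 (mod 137)
108^4 = (108^2)^2 ≡ 19^2 = 361 ≡ 87 (mod 137)
108^8 = (108^4)^2 ≡ 87^2 = 7569 ≡ 34 (mod 137)
108^16 = (108^8)^2 ≡ 34^2 = 1156 ≡ 60 (mod 137)
108^18 = 108^16 · 108^2 ≡ 60 · 19 ≡ 44 (mod 137).

44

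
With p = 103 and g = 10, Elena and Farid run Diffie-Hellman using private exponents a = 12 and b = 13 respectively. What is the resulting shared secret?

30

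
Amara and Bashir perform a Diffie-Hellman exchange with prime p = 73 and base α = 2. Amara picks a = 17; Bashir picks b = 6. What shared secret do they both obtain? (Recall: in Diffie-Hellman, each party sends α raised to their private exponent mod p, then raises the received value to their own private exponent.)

8

Amara sends A = α^a mod p = 2^17 mod 73.
2^1 ≡ 2 (mod 73)
2^2 = (2^1)^2 ≡ 2^2 = 4 ≡ 4 (mod 73)
2^4 = (2^2)^2 ≡ 4^2 = 16 ≡ 16 (mod 73)
2^8 = (2^4)^2 ≡ 16^2 = 256 ≡ 37 (mod 73)
2^16 = (2^8)^2 ≡ 37^2 = 1369 ≡ 55 (mod 73)
2^17 = 2^16 · 2^1 ≡ 55 · 2 ≡ 37 (mod 73).
So A = 37. Bashir then computes K = A^b mod p = 37^6 mod 73.
37^1 ≡ 37 (mod 73)
37^2 = (37^1)^2 ≡ 37^2 = 1369 ≡ 55 (mod 73)
37^4 = (37^2)^2 ≡ 55^2 = 3025 ≡ 32 (mod 73)
37^6 = 37^4 · 37^2 ≡ 32 · 55 ≡ 8 (mod 73).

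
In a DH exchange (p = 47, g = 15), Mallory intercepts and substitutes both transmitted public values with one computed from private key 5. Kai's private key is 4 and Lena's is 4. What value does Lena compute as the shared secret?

Lena receives Mallory's public value M = 15^5 mod 47 instead of the honest one.
15^1 ≡ 15 (mod 47)
15^2 = (15^1)^2 ≡ 15^2 = 225 ≡ 37 (mod 47)
15^4 = (15^2)^2 ≡ 37^2 = 1369 ≡ 6 (mod 47)
15^5 = 15^4 · 15^1 ≡ 6 · 15 ≡ 43 (mod 47).
So M = 43. Lena computes K = M^4 mod 47.
43^1 ≡ 43 (mod 47)
43^2 = (43^1)^2 ≡ 43^2 = 1849 ≡ 16 (mod 47)
43^4 = (43^2)^2 ≡ 16^2 = 256 ≡ 21 (mod 47)

21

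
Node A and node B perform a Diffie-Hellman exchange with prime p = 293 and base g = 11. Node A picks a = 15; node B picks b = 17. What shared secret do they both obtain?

130

Node A sends A = g^a mod p = 11^15 mod 293.
11^1 ≡ 11 (mod 293)
11^2 = (11^1)^2 ≡ 11^2 = 121 ≡ 121 (mod 293)
11^4 = (11^2)^2 ≡ 121^2 = 14641 ≡ 284 (mod 293)
11^8 = (11^4)^2 ≡ 284^2 = 80656 ≡ 81 (mod 293)
11^15 = 11^8 · 11^4 · 11^2 · 11^1 ≡ 81 · 284 · 121 · 11 ≡ 117 (mod 293).
So A = 117. Node B then computes K = A^b mod p = 117^17 mod 293.
117^1 ≡ 117 (mod 293)
117^2 = (117^1)^2 ≡ 117^2 = 13689 ≡ 211 (mod 293)
117^4 = (117^2)^2 ≡ 211^2 = 44521 ≡ 278 (mod 293)
117^8 = (117^4)^2 ≡ 278^2 = 77284 ≡ 225 (mod 293)
117^16 = (117^8)^2 ≡ 225^2 = 50625 ≡ 229 (mod 293)
117^17 = 117^16 · 117^1 ≡ 229 · 117 ≡ 130 (mod 293).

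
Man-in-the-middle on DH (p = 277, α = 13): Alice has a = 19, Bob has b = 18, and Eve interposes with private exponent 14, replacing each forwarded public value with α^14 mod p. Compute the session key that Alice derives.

236

Alice receives Eve's public value M = 13^14 mod 277 instead of the honest one.
13^1 ≡ 13 (mod 277)
13^2 = (13^1)^2 ≡ 13^2 = 169 ≡ 169 (mod 277)
13^4 = (13^2)^2 ≡ 169^2 = 28561 ≡ 30 (mod 277)
13^8 = (13^4)^2 ≡ 30^2 = 900 ≡ 69 (mod 277)
13^14 = 13^8 · 13^4 · 13^2 ≡ 69 · 30 · 169 ≡ 256 (mod 277).
So M = 256. Alice computes K = M^19 mod 277.
256^1 ≡ 256 (mod 277)
256^2 = (256^1)^2 ≡ 256^2 = 65536 ≡ 164 (mod 277)
256^4 = (256^2)^2 ≡ 164^2 = 26896 ≡ 27 (mod 277)
256^8 = (256^4)^2 ≡ 27^2 = 729 ≡ 175 (mod 277)
256^16 = (256^8)^2 ≡ 175^2 = 30625 ≡ 155 (mod 277)
256^19 = 256^16 · 256^2 · 256^1 ≡ 155 · 164 · 256 ≡ 236 (mod 277).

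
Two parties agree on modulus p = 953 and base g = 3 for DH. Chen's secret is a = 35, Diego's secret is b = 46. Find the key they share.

Diego sends B = g^b mod p = 3^46 mod 953.
3^1 ≡ 3 (mod 953)
3^2 = (3^1)^2 ≡ 3^2 = 9 ≡ 9 (mod 953)
3^4 = (3^2)^2 ≡ 9^2 = 81 ≡ 81 (mod 953)
3^8 = (3^4)^2 ≡ 81^2 = 6561 ≡ 843 (mod 953)
3^16 = (3^8)^2 ≡ 843^2 = 710649 ≡ 664 (mod 953)
3^32 = (3^16)^2 ≡ 664^2 = 440896 ≡ 610 (mod 953)
3^46 = 3^32 · 3^8 · 3^4 · 3^2 ≡ 610 · 843 · 81 · 9 ≡ 637 (mod 953).
So B = 637. Chen then computes K = B^a mod p = 637^35 mod 953.
637^1 ≡ 637 (mod 953)
637^2 = (637^1)^2 ≡ 637^2 = 405769 ≡ 744 (mod 953)
637^4 = (637^2)^2 ≡ 744^2 = 553536 ≡ 796 (mod 953)
637^8 = (637^4)^2 ≡ 796^2 = 633616 ≡ 824 (mod 953)
637^16 = (637^8)^2 ≡ 824^2 = 678976 ≡ 440 (mod 953)
637^32 = (637^16)^2 ≡ 440^2 = 193600 ≡ 141 (mod 953)
637^35 = 637^32 · 637^2 · 637^1 ≡ 141 · 744 · 637 ≡ 441 (mod 953).

441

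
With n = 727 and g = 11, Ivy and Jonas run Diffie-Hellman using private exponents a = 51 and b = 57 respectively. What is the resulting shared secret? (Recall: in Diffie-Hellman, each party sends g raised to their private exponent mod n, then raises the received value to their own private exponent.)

604

Jonas sends B = g^b mod n = 11^57 mod 727.
11^1 ≡ 11 (mod 727)
11^2 = (11^1)^2 ≡ 11^2 = 121 ≡ 121 (mod 727)
11^4 = (11^2)^2 ≡ 121^2 = 14641 ≡ 101 (mod 727)
11^8 = (11^4)^2 ≡ 101^2 = 10201 ≡ 23 (mod 727)
11^16 = (11^8)^2 ≡ 23^2 = 529 ≡ 529 (mod 727)
11^32 = (11^16)^2 ≡ 529^2 = 279841 ≡ 673 (mod 727)
11^57 = 11^32 · 11^16 · 11^8 · 11^1 ≡ 673 · 529 · 23 · 11 ≡ 636 (mod 727).
So B = 636. Ivy then computes K = B^a mod n = 636^51 mod 727.
636^1 ≡ 636 (mod 727)
636^2 = (636^1)^2 ≡ 636^2 = 404496 ≡ 284 (mod 727)
636^4 = (636^2)^2 ≡ 284^2 = 80656 ≡ 686 (mod 727)
636^8 = (636^4)^2 ≡ 686^2 = 470596 ≡ 227 (mod 727)
636^16 = (636^8)^2 ≡ 227^2 = 51529 ≡ 639 (mod 727)
636^32 = (636^16)^2 ≡ 639^2 = 408321 ≡ 474 (mod 727)
636^51 = 636^32 · 636^16 · 636^2 · 636^1 ≡ 474 · 639 · 284 · 636 ≡ 604 (mod 727).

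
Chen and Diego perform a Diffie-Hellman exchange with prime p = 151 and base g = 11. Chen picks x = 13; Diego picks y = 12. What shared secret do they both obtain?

29

Chen sends A = g^x mod p = 11^13 mod 151.
11^1 ≡ 11 (mod 151)
11^2 = (11^1)^2 ≡ 11^2 = 121 ≡ 121 (mod 151)
11^4 = (11^2)^2 ≡ 121^2 = 14641 ≡ 145 (mod 151)
11^8 = (11^4)^2 ≡ 145^2 = 21025 ≡ 36 (mod 151)
11^13 = 11^8 · 11^4 · 11^1 ≡ 36 · 145 · 11 ≡ 40 (mod 151).
So A = 40. Diego then computes K = A^y mod p = 40^12 mod 151.
40^1 ≡ 40 (mod 151)
40^2 = (40^1)^2 ≡ 40^2 = 1600 ≡ 90 (mod 151)
40^4 = (40^2)^2 ≡ 90^2 = 8100 ≡ 97 (mod 151)
40^8 = (40^4)^2 ≡ 97^2 = 9409 ≡ 47 (mod 151)
40^12 = 40^8 · 40^4 ≡ 47 · 97 ≡ 29 (mod 151).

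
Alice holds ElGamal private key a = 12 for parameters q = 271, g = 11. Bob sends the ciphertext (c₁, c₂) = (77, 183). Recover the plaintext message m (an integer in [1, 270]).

Shared mask s = c₁^a mod q = 77^12 mod 271.
77^1 ≡ 77 (mod 271)
77^2 = (77^1)^2 ≡ 77^2 = 5929 ≡ 238 (mod 271)
77^4 = (77^2)^2 ≡ 238^2 = 56644 ≡ 5 (mod 271)
77^8 = (77^4)^2 ≡ 5^2 = 25 ≡ 25 (mod 271)
77^12 = 77^8 · 77^4 ≡ 25 · 5 ≡ 125 (mod 271).
So s = 125; s⁻¹ ≡ 258 (mod 271).
m = c₂ · s⁻¹ mod 271 = 183 · 258 mod 271 = 60.

60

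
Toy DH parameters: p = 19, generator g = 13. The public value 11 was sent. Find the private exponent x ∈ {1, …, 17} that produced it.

6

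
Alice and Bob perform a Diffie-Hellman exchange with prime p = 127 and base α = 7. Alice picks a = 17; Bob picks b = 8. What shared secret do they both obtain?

Alice sends A = α^a mod p = 7^17 mod 127.
7^1 ≡ 7 (mod 127)
7^2 = (7^1)^2 ≡ 7^2 = 49 ≡ 49 (mod 127)
7^4 = (7^2)^2 ≡ 49^2 = 2401 ≡ 115 (mod 127)
7^8 = (7^4)^2 ≡ 115^2 = 13225 ≡ 17 (mod 127)
7^16 = (7^8)^2 ≡ 17^2 = 289 ≡ 35 (mod 127)
7^17 = 7^16 · 7^1 ≡ 35 · 7 ≡ 118 (mod 127).
So A = 118. Bob then computes K = A^b mod p = 118^8 mod 127.
118^1 ≡ 118 (mod 127)
118^2 = (118^1)^2 ≡ 118^2 = 13924 ≡ 81 (mod 127)
118^4 = (118^2)^2 ≡ 81^2 = 6561 ≡ 84 (mod 127)
118^8 = (118^4)^2 ≡ 84^2 = 7056 ≡ 71 (mod 127)

71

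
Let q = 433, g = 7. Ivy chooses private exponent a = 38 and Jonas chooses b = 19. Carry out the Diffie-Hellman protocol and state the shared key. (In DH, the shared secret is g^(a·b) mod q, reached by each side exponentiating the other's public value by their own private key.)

176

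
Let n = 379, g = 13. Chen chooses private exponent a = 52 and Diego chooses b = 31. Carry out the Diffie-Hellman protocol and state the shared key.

Chen sends A = g^a mod n = 13^52 mod 379.
13^1 ≡ 13 (mod 379)
13^2 = (13^1)^2 ≡ 13^2 = 169 ≡ 169 (mod 379)
13^4 = (13^2)^2 ≡ 169^2 = 28561 ≡ 136 (mod 379)
13^8 = (13^4)^2 ≡ 136^2 = 18496 ≡ 304 (mod 379)
13^16 = (13^8)^2 ≡ 304^2 = 92416 ≡ 319 (mod 379)
13^32 = (13^16)^2 ≡ 319^2 = 101761 ≡ 189 (mod 379)
13^52 = 13^32 · 13^16 · 13^4 ≡ 189 · 319 · 136 ≡ 290 (mod 379).
So A = 290. Diego then computes K = A^b mod n = 290^31 mod 379.
290^1 ≡ 290 (mod 379)
290^2 = (290^1)^2 ≡ 290^2 = 84100 ≡ 341 (mod 379)
290^4 = (290^2)^2 ≡ 341^2 = 116281 ≡ 307 (mod 379)
290^8 = (290^4)^2 ≡ 307^2 = 94249 ≡ 257 (mod 379)
290^16 = (290^8)^2 ≡ 257^2 = 66049 ≡ 103 (mod 379)
290^31 = 290^16 · 290^8 · 290^4 · 290^2 · 290^1 ≡ 103 · 257 · 307 · 341 · 290 ≡ 362 (mod 379).

362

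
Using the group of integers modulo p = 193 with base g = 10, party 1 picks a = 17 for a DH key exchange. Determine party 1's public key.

142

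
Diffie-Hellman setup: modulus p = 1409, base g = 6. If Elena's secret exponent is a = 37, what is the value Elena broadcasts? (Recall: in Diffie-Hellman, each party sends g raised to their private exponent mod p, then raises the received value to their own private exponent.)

1330

Public value = 6^37 mod 1409.
6^1 ≡ 6 (mod 1409)
6^2 = (6^1)^2 ≡ 6^2 = 36 ≡ 36 (mod 1409)
6^4 = (6^2)^2 ≡ 36^2 = 1296 ≡ 1296 (mod 1409)
6^8 = (6^4)^2 ≡ 1296^2 = 1679616 ≡ 88 (mod 1409)
6^16 = (6^8)^2 ≡ 88^2 = 7744 ≡ 699 (mod 1409)
6^32 = (6^16)^2 ≡ 699^2 = 488601 ≡ 1087 (mod 1409)
6^37 = 6^32 · 6^4 · 6^1 ≡ 1087 · 1296 · 6 ≡ 1330 (mod 1409).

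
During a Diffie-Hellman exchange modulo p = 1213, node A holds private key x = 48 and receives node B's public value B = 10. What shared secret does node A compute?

899

Shared key K = 10^48 mod 1213.
10^1 ≡ 10 (mod 1213)
10^2 = (10^1)^2 ≡ 10^2 = 100 ≡ 100 (mod 1213)
10^4 = (10^2)^2 ≡ 100^2 = 10000 ≡ 296 (mod 1213)
10^8 = (10^4)^2 ≡ 296^2 = 87616 ≡ 280 (mod 1213)
10^16 = (10^8)^2 ≡ 280^2 = 78400 ≡ 768 (mod 1213)
10^32 = (10^16)^2 ≡ 768^2 = 589824 ≡ 306 (mod 1213)
10^48 = 10^32 · 10^16 ≡ 306 · 768 ≡ 899 (mod 1213).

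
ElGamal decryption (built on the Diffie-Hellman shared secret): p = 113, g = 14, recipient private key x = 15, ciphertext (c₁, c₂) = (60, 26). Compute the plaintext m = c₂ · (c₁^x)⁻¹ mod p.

41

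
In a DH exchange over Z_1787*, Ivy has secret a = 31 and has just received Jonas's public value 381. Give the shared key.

Shared key K = 381^31 mod 1787.
381^1 ≡ 381 (mod 1787)
381^2 = (381^1)^2 ≡ 381^2 = 145161 ≡ 414 (mod 1787)
381^4 = (381^2)^2 ≡ 414^2 = 171396 ≡ 1631 (mod 1787)
381^8 = (381^4)^2 ≡ 1631^2 = 2660161 ≡ 1105 (mod 1787)
381^16 = (381^8)^2 ≡ 1105^2 = 1221025 ≡ 504 (mod 1787)
381^31 = 381^16 · 381^8 · 381^4 · 381^2 · 381^1 ≡ 504 · 1105 · 1631 · 414 · 381 ≡ 526 (mod 1787).

526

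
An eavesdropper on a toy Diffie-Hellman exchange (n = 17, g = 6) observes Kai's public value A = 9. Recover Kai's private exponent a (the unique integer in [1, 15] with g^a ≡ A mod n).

Try successive powers of 6 modulo 17:
6^1 ≡ 6
6^2 ≡ 2
6^3 ≡ 12
6^4 ≡ 4
6^5 ≡ 7
6^6 ≡ 8
6^7 ≡ 14
6^8 ≡ 16
6^9 ≡ 11
6^10 ≡ 15
6^11 ≡ 5
6^12 ≡ 13
6^13 ≡ 10
6^14 ≡ 9
Found: a = 14.

14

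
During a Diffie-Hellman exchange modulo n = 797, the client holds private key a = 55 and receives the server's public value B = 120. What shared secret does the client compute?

588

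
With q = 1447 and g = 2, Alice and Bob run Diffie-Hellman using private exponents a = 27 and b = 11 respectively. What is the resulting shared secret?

Bob sends B = g^b mod q = 2^11 mod 1447.
2^1 ≡ 2 (mod 1447)
2^2 = (2^1)^2 ≡ 2^2 = 4 ≡ 4 (mod 1447)
2^4 = (2^2)^2 ≡ 4^2 = 16 ≡ 16 (mod 1447)
2^8 = (2^4)^2 ≡ 16^2 = 256 ≡ 256 (mod 1447)
2^11 = 2^8 · 2^2 · 2^1 ≡ 256 · 4 · 2 ≡ 601 (mod 1447).
So B = 601. Alice then computes K = B^a mod q = 601^27 mod 1447.
601^1 ≡ 601 (mod 1447)
601^2 = (601^1)^2 ≡ 601^2 = 361201 ≡ 898 (mod 1447)
601^4 = (601^2)^2 ≡ 898^2 = 806404 ≡ 425 (mod 1447)
601^8 = (601^4)^2 ≡ 425^2 = 180625 ≡ 1197 (mod 1447)
601^16 = (601^8)^2 ≡ 1197^2 = 1432809 ≡ 279 (mod 1447)
601^27 = 601^16 · 601^8 · 601^2 · 601^1 ≡ 279 · 1197 · 898 · 601 ≡ 1020 (mod 1447).

1020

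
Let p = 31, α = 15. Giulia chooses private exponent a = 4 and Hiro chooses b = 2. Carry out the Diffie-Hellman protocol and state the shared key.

4

Giulia sends A = α^a mod p = 15^4 mod 31.
15^1 ≡ 15 (mod 31)
15^2 = (15^1)^2 ≡ 15^2 = 225 ≡ 8 (mod 31)
15^4 = (15^2)^2 ≡ 8^2 = 64 ≡ 2 (mod 31)
So A = 2. Hiro then computes K = A^b mod p = 2^2 mod 31.
2^1 ≡ 2 (mod 31)
2^2 = (2^1)^2 ≡ 2^2 = 4 ≡ 4 (mod 31)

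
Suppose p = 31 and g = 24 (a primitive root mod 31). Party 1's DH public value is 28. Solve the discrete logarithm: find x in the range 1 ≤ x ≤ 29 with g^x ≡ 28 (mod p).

Try successive powers of 24 modulo 31:
24^1 ≡ 24
24^2 ≡ 18
24^3 ≡ 29
24^4 ≡ 14
24^5 ≡ 26
24^6 ≡ 4
24^7 ≡ 3
24^8 ≡ 10
24^9 ≡ 23
24^10 ≡ 25
24^11 ≡ 11
24^12 ≡ 16
24^13 ≡ 12
24^14 ≡ 9
24^15 ≡ 30
24^16 ≡ 7
24^17 ≡ 13
24^18 ≡ 2
24^19 ≡ 17
24^20 ≡ 5
24^21 ≡ 27
24^22 ≡ 28
Found: x = 22.

22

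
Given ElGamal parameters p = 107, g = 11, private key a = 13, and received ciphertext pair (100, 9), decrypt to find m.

75

Shared mask s = c₁^a mod p = 100^13 mod 107.
100^1 ≡ 100 (mod 107)
100^2 = (100^1)^2 ≡ 100^2 = 10000 ≡ 49 (mod 107)
100^4 = (100^2)^2 ≡ 49^2 = 2401 ≡ 47 (mod 107)
100^8 = (100^4)^2 ≡ 47^2 = 2209 ≡ 69 (mod 107)
100^13 = 100^8 · 100^4 · 100^1 ≡ 69 · 47 · 100 ≡ 90 (mod 107).
So s = 90; s⁻¹ ≡ 44 (mod 107).
m = c₂ · s⁻¹ mod 107 = 9 · 44 mod 107 = 75.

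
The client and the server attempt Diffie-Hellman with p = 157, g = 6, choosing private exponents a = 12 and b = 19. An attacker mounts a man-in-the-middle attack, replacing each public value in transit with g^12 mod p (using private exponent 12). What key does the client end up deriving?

14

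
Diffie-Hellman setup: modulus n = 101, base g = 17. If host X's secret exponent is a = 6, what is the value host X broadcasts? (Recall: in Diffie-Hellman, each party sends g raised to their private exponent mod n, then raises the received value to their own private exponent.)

Public value = 17^6 mod 101.
17^1 ≡ 17 (mod 101)
17^2 = (17^1)^2 ≡ 17^2 = 289 ≡ 87 (mod 101)
17^4 = (17^2)^2 ≡ 87^2 = 7569 ≡ 95 (mod 101)
17^6 = 17^4 · 17^2 ≡ 95 · 87 ≡ 84 (mod 101).

84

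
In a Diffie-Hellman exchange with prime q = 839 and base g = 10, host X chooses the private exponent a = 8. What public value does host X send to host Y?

Public value = 10^8 mod 839.
10^1 ≡ 10 (mod 839)
10^2 = (10^1)^2 ≡ 10^2 = 100 ≡ 100 (mod 839)
10^4 = (10^2)^2 ≡ 100^2 = 10000 ≡ 771 (mod 839)
10^8 = (10^4)^2 ≡ 771^2 = 594441 ≡ 429 (mod 839)

429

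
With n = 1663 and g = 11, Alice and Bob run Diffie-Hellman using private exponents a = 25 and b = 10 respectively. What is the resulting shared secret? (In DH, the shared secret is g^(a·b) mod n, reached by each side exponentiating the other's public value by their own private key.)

721

Alice sends A = g^a mod n = 11^25 mod 1663.
11^1 ≡ 11 (mod 1663)
11^2 = (11^1)^2 ≡ 11^2 = 121 ≡ 121 (mod 1663)
11^4 = (11^2)^2 ≡ 121^2 = 14641 ≡ 1337 (mod 1663)
11^8 = (11^4)^2 ≡ 1337^2 = 1787569 ≡ 1507 (mod 1663)
11^16 = (11^8)^2 ≡ 1507^2 = 2271049 ≡ 1054 (mod 1663)
11^25 = 11^16 · 11^8 · 11^1 ≡ 1054 · 1507 · 11 ≡ 680 (mod 1663).
So A = 680. Bob then computes K = A^b mod n = 680^10 mod 1663.
680^1 ≡ 680 (mod 1663)
680^2 = (680^1)^2 ≡ 680^2 = 462400 ≡ 86 (mod 1663)
680^4 = (680^2)^2 ≡ 86^2 = 7396 ≡ 744 (mod 1663)
680^8 = (680^4)^2 ≡ 744^2 = 553536 ≡ 1420 (mod 1663)
680^10 = 680^8 · 680^2 ≡ 1420 · 86 ≡ 721 (mod 1663).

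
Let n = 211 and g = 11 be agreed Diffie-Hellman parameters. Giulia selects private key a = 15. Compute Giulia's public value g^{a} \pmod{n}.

148

Public value = 11^{15} \pmod{211}.
11^1 ≡ 11 (mod 211)
11^2 = (11^1)^2 ≡ 11^2 = 121 ≡ 121 (mod 211)
11^4 = (11^2)^2 ≡ 121^2 = 14641 ≡ 82 (mod 211)
11^8 = (11^4)^2 ≡ 82^2 = 6724 ≡ 183 (mod 211)
11^15 = 11^8 · 11^4 · 11^2 · 11^1 ≡ 183 · 82 · 121 · 11 ≡ 148 (mod 211).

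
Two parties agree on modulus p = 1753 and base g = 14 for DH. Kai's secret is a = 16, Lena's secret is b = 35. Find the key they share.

Lena sends B = g^b mod p = 14^35 mod 1753.
14^1 ≡ 14 (mod 1753)
14^2 = (14^1)^2 ≡ 14^2 = 196 ≡ 196 (mod 1753)
14^4 = (14^2)^2 ≡ 196^2 = 38416 ≡ 1603 (mod 1753)
14^8 = (14^4)^2 ≡ 1603^2 = 2569609 ≡ 1464 (mod 1753)
14^16 = (14^8)^2 ≡ 1464^2 = 2143296 ≡ 1130 (mod 1753)
14^32 = (14^16)^2 ≡ 1130^2 = 1276900 ≡ 716 (mod 1753)
14^35 = 14^32 · 14^2 · 14^1 ≡ 716 · 196 · 14 ≡ 1344 (mod 1753).
So B = 1344. Kai then computes K = B^a mod p = 1344^16 mod 1753.
1344^1 ≡ 1344 (mod 1753)
1344^2 = (1344^1)^2 ≡ 1344^2 = 1806336 ≡ 746 (mod 1753)
1344^4 = (1344^2)^2 ≡ 746^2 = 556516 ≡ 815 (mod 1753)
1344^8 = (1344^4)^2 ≡ 815^2 = 664225 ≡ 1591 (mod 1753)
1344^16 = (1344^8)^2 ≡ 1591^2 = 2531281 ≡ 1702 (mod 1753)

1702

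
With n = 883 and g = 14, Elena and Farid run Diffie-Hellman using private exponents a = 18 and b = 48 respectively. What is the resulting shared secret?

635

Elena sends A = g^a mod n = 14^18 mod 883.
14^1 ≡ 14 (mod 883)
14^2 = (14^1)^2 ≡ 14^2 = 196 ≡ 196 (mod 883)
14^4 = (14^2)^2 ≡ 196^2 = 38416 ≡ 447 (mod 883)
14^8 = (14^4)^2 ≡ 447^2 = 199809 ≡ 251 (mod 883)
14^16 = (14^8)^2 ≡ 251^2 = 63001 ≡ 308 (mod 883)
14^18 = 14^16 · 14^2 ≡ 308 · 196 ≡ 324 (mod 883).
So A = 324. Farid then computes K = A^b mod n = 324^48 mod 883.
324^1 ≡ 324 (mod 883)
324^2 = (324^1)^2 ≡ 324^2 = 104976 ≡ 782 (mod 883)
324^4 = (324^2)^2 ≡ 782^2 = 611524 ≡ 488 (mod 883)
324^8 = (324^4)^2 ≡ 488^2 = 238144 ≡ 617 (mod 883)
324^16 = (324^8)^2 ≡ 617^2 = 380689 ≡ 116 (mod 883)
324^32 = (324^16)^2 ≡ 116^2 = 13456 ≡ 211 (mod 883)
324^48 = 324^32 · 324^16 ≡ 211 · 116 ≡ 635 (mod 883).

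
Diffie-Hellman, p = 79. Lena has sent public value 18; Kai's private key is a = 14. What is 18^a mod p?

Shared key K = 18^14 mod 79.
18^1 ≡ 18 (mod 79)
18^2 = (18^1)^2 ≡ 18^2 = 324 ≡ 8 (mod 79)
18^4 = (18^2)^2 ≡ 8^2 = 64 ≡ 64 (mod 79)
18^8 = (18^4)^2 ≡ 64^2 = 4096 ≡ 67 (mod 79)
18^14 = 18^8 · 18^4 · 18^2 ≡ 67 · 64 · 8 ≡ 18 (mod 79).

18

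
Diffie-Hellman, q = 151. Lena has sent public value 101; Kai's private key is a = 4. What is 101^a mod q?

110

Shared key K = 101^4 mod 151.
101^1 ≡ 101 (mod 151)
101^2 = (101^1)^2 ≡ 101^2 = 10201 ≡ 84 (mod 151)
101^4 = (101^2)^2 ≡ 84^2 = 7056 ≡ 110 (mod 151)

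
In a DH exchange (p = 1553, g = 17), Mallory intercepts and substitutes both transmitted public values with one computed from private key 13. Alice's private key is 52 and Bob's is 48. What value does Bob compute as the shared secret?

943

Bob receives Mallory's public value M = 17^13 mod 1553 instead of the honest one.
17^1 ≡ 17 (mod 1553)
17^2 = (17^1)^2 ≡ 17^2 = 289 ≡ 289 (mod 1553)
17^4 = (17^2)^2 ≡ 289^2 = 83521 ≡ 1212 (mod 1553)
17^8 = (17^4)^2 ≡ 1212^2 = 1468944 ≡ 1359 (mod 1553)
17^13 = 17^8 · 17^4 · 17^1 ≡ 1359 · 1212 · 17 ≡ 246 (mod 1553).
So M = 246. Bob computes K = M^48 mod 1553.
246^1 ≡ 246 (mod 1553)
246^2 = (246^1)^2 ≡ 246^2 = 60516 ≡ 1502 (mod 1553)
246^4 = (246^2)^2 ≡ 1502^2 = 2256004 ≡ 1048 (mod 1553)
246^8 = (246^4)^2 ≡ 1048^2 = 1098304 ≡ 333 (mod 1553)
246^16 = (246^8)^2 ≡ 333^2 = 110889 ≡ 626 (mod 1553)
246^32 = (246^16)^2 ≡ 626^2 = 391876 ≡ 520 (mod 1553)
246^48 = 246^32 · 246^16 ≡ 520 · 626 ≡ 943 (mod 1553).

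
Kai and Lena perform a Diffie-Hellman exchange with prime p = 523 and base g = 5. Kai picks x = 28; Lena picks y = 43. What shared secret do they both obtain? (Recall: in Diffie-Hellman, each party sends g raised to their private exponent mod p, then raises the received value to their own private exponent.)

501

Lena sends B = g^y mod p = 5^43 mod 523.
5^1 ≡ 5 (mod 523)
5^2 = (5^1)^2 ≡ 5^2 = 25 ≡ 25 (mod 523)
5^4 = (5^2)^2 ≡ 25^2 = 625 ≡ 102 (mod 523)
5^8 = (5^4)^2 ≡ 102^2 = 10404 ≡ 467 (mod 523)
5^16 = (5^8)^2 ≡ 467^2 = 218089 ≡ 521 (mod 523)
5^32 = (5^16)^2 ≡ 521^2 = 271441 ≡ 4 (mod 523)
5^43 = 5^32 · 5^8 · 5^2 · 5^1 ≡ 4 · 467 · 25 · 5 ≡ 242 (mod 523).
So B = 242. Kai then computes K = B^x mod p = 242^28 mod 523.
242^1 ≡ 242 (mod 523)
242^2 = (242^1)^2 ≡ 242^2 = 58564 ≡ 511 (mod 523)
242^4 = (242^2)^2 ≡ 511^2 = 261121 ≡ 144 (mod 523)
242^8 = (242^4)^2 ≡ 144^2 = 20736 ≡ 339 (mod 523)
242^16 = (242^8)^2 ≡ 339^2 = 114921 ≡ 384 (mod 523)
242^28 = 242^16 · 242^8 · 242^4 ≡ 384 · 339 · 144 ≡ 501 (mod 523).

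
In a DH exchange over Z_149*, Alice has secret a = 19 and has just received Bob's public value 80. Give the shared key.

123

Shared key K = 80^19 mod 149.
80^1 ≡ 80 (mod 149)
80^2 = (80^1)^2 ≡ 80^2 = 6400 ≡ 142 (mod 149)
80^4 = (80^2)^2 ≡ 142^2 = 20164 ≡ 49 (mod 149)
80^8 = (80^4)^2 ≡ 49^2 = 2401 ≡ 17 (mod 149)
80^16 = (80^8)^2 ≡ 17^2 = 289 ≡ 140 (mod 149)
80^19 = 80^16 · 80^2 · 80^1 ≡ 140 · 142 · 80 ≡ 123 (mod 149).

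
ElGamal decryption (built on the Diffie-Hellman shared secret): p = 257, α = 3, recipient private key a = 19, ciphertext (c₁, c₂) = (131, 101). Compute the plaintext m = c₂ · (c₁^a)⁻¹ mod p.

99

Shared mask s = c₁^a mod p = 131^19 mod 257.
131^1 ≡ 131 (mod 257)
131^2 = (131^1)^2 ≡ 131^2 = 17161 ≡ 199 (mod 257)
131^4 = (131^2)^2 ≡ 199^2 = 39601 ≡ 23 (mod 257)
131^8 = (131^4)^2 ≡ 23^2 = 529 ≡ 15 (mod 257)
131^16 = (131^8)^2 ≡ 15^2 = 225 ≡ 225 (mod 257)
131^19 = 131^16 · 131^2 · 131^1 ≡ 225 · 199 · 131 ≡ 14 (mod 257).
So s = 14; s⁻¹ ≡ 202 (mod 257).
m = c₂ · s⁻¹ mod 257 = 101 · 202 mod 257 = 99.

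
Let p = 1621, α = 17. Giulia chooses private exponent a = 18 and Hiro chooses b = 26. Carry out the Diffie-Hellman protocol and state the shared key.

1601

Giulia sends A = α^a mod p = 17^18 mod 1621.
17^1 ≡ 17 (mod 1621)
17^2 = (17^1)^2 ≡ 17^2 = 289 ≡ 289 (mod 1621)
17^4 = (17^2)^2 ≡ 289^2 = 83521 ≡ 850 (mod 1621)
17^8 = (17^4)^2 ≡ 850^2 = 722500 ≡ 1155 (mod 1621)
17^16 = (17^8)^2 ≡ 1155^2 = 1334025 ≡ 1563 (mod 1621)
17^18 = 17^16 · 17^2 ≡ 1563 · 289 ≡ 1069 (mod 1621).
So A = 1069. Hiro then computes K = A^b mod p = 1069^26 mod 1621.
1069^1 ≡ 1069 (mod 1621)
1069^2 = (1069^1)^2 ≡ 1069^2 = 1142761 ≡ 1577 (mod 1621)
1069^4 = (1069^2)^2 ≡ 1577^2 = 2486929 ≡ 315 (mod 1621)
1069^8 = (1069^4)^2 ≡ 315^2 = 99225 ≡ 344 (mod 1621)
1069^16 = (1069^8)^2 ≡ 344^2 = 118336 ≡ 3 (mod 1621)
1069^26 = 1069^16 · 1069^8 · 1069^2 ≡ 3 · 344 · 1577 ≡ 1601 (mod 1621).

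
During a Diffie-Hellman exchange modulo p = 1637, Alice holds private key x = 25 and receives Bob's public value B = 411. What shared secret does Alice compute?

1569

Shared key K = 411^25 mod 1637.
411^1 ≡ 411 (mod 1637)
411^2 = (411^1)^2 ≡ 411^2 = 168921 ≡ 310 (mod 1637)
411^4 = (411^2)^2 ≡ 310^2 = 96100 ≡ 1154 (mod 1637)
411^8 = (411^4)^2 ≡ 1154^2 = 1331716 ≡ 835 (mod 1637)
411^16 = (411^8)^2 ≡ 835^2 = 697225 ≡ 1500 (mod 1637)
411^25 = 411^16 · 411^8 · 411^1 ≡ 1500 · 835 · 411 ≡ 1569 (mod 1637).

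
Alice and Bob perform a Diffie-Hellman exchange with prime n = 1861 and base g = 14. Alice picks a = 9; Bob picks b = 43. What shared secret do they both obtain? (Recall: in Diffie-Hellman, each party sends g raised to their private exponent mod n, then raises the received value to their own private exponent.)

Bob sends B = g^b mod n = 14^43 mod 1861.
14^1 ≡ 14 (mod 1861)
14^2 = (14^1)^2 ≡ 14^2 = 196 ≡ 196 (mod 1861)
14^4 = (14^2)^2 ≡ 196^2 = 38416 ≡ 1196 (mod 1861)
14^8 = (14^4)^2 ≡ 1196^2 = 1430416 ≡ 1168 (mod 1861)
14^16 = (14^8)^2 ≡ 1168^2 = 1364224 ≡ 111 (mod 1861)
14^32 = (14^16)^2 ≡ 111^2 = 12321 ≡ 1155 (mod 1861)
14^43 = 14^32 · 14^8 · 14^2 · 14^1 ≡ 1155 · 1168 · 196 · 14 ≡ 413 (mod 1861).
So B = 413. Alice then computes K = B^a mod n = 413^9 mod 1861.
413^1 ≡ 413 (mod 1861)
413^2 = (413^1)^2 ≡ 413^2 = 170569 ≡ 1218 (mod 1861)
413^4 = (413^2)^2 ≡ 1218^2 = 1483524 ≡ 307 (mod 1861)
413^8 = (413^4)^2 ≡ 307^2 = 94249 ≡ 1199 (mod 1861)
413^9 = 413^8 · 413^1 ≡ 1199 · 413 ≡ 161 (mod 1861).

161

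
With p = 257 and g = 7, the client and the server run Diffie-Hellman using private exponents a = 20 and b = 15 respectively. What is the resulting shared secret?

The server sends B = g^b mod p = 7^15 mod 257.
7^1 ≡ 7 (mod 257)
7^2 = (7^1)^2 ≡ 7^2 = 49 ≡ 49 (mod 257)
7^4 = (7^2)^2 ≡ 49^2 = 2401 ≡ 88 (mod 257)
7^8 = (7^4)^2 ≡ 88^2 = 7744 ≡ 34 (mod 257)
7^15 = 7^8 · 7^4 · 7^2 · 7^1 ≡ 34 · 88 · 49 · 7 ≡ 55 (mod 257).
So B = 55. The client then computes K = B^a mod p = 55^20 mod 257.
55^1 ≡ 55 (mod 257)
55^2 = (55^1)^2 ≡ 55^2 = 3025 ≡ 198 (mod 257)
55^4 = (55^2)^2 ≡ 198^2 = 39204 ≡ 140 (mod 257)
55^8 = (55^4)^2 ≡ 140^2 = 19600 ≡ 68 (mod 257)
55^16 = (55^8)^2 ≡ 68^2 = 4624 ≡ 255 (mod 257)
55^20 = 55^16 · 55^4 ≡ 255 · 140 ≡ 234 (mod 257).

234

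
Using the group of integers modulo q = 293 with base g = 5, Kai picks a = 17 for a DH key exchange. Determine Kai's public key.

151

Public value = 5^17 mod 293.
5^1 ≡ 5 (mod 293)
5^2 = (5^1)^2 ≡ 5^2 = 25 ≡ 25 (mod 293)
5^4 = (5^2)^2 ≡ 25^2 = 625 ≡ 39 (mod 293)
5^8 = (5^4)^2 ≡ 39^2 = 1521 ≡ 56 (mod 293)
5^16 = (5^8)^2 ≡ 56^2 = 3136 ≡ 206 (mod 293)
5^17 = 5^16 · 5^1 ≡ 206 · 5 ≡ 151 (mod 293).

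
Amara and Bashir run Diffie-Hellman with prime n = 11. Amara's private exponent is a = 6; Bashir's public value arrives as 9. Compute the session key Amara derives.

9

Shared key K = 9^6 mod 11.
9^1 ≡ 9 (mod 11)
9^2 = (9^1)^2 ≡ 9^2 = 81 ≡ 4 (mod 11)
9^4 = (9^2)^2 ≡ 4^2 = 16 ≡ 5 (mod 11)
9^6 = 9^4 · 9^2 ≡ 5 · 4 ≡ 9 (mod 11).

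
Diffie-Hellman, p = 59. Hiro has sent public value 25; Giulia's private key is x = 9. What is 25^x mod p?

Shared key K = 25^9 mod 59.
25^1 ≡ 25 (mod 59)
25^2 = (25^1)^2 ≡ 25^2 = 625 ≡ 35 (mod 59)
25^4 = (25^2)^2 ≡ 35^2 = 1225 ≡ 45 (mod 59)
25^8 = (25^4)^2 ≡ 45^2 = 2025 ≡ 19 (mod 59)
25^9 = 25^8 · 25^1 ≡ 19 · 25 ≡ 3 (mod 59).

3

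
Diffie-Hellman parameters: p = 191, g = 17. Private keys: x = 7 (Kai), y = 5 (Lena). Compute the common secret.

Kai sends A = g^x mod p = 17^7 mod 191.
17^1 ≡ 17 (mod 191)
17^2 = (17^1)^2 ≡ 17^2 = 289 ≡ 98 (mod 191)
17^4 = (17^2)^2 ≡ 98^2 = 9604 ≡ 54 (mod 191)
17^7 = 17^4 · 17^2 · 17^1 ≡ 54 · 98 · 17 ≡ 3 (mod 191).
So A = 3. Lena then computes K = A^y mod p = 3^5 mod 191.
3^1 ≡ 3 (mod 191)
3^2 = (3^1)^2 ≡ 3^2 = 9 ≡ 9 (mod 191)
3^4 = (3^2)^2 ≡ 9^2 = 81 ≡ 81 (mod 191)
3^5 = 3^4 · 3^1 ≡ 81 · 3 ≡ 52 (mod 191).

52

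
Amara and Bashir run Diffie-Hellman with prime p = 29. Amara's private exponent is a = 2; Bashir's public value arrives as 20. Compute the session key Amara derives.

Shared key K = 20^2 mod 29.
20^1 ≡ 20 (mod 29)
20^2 = (20^1)^2 ≡ 20^2 = 400 ≡ 23 (mod 29)

23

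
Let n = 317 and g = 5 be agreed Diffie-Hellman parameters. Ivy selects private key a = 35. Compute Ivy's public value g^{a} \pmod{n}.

Public value = 5^{35} \pmod{317}.
5^1 ≡ 5 (mod 317)
5^2 = (5^1)^2 ≡ 5^2 = 25 ≡ 25 (mod 317)
5^4 = (5^2)^2 ≡ 25^2 = 625 ≡ 308 (mod 317)
5^8 = (5^4)^2 ≡ 308^2 = 94864 ≡ 81 (mod 317)
5^16 = (5^8)^2 ≡ 81^2 = 6561 ≡ 221 (mod 317)
5^32 = (5^16)^2 ≡ 221^2 = 48841 ≡ 23 (mod 317)
5^35 = 5^32 · 5^2 · 5^1 ≡ 23 · 25 · 5 ≡ 22 (mod 317).

22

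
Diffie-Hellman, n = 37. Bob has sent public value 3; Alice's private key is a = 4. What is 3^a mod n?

Shared key K = 3^4 mod 37.
3^1 ≡ 3 (mod 37)
3^2 = (3^1)^2 ≡ 3^2 = 9 ≡ 9 (mod 37)
3^4 = (3^2)^2 ≡ 9^2 = 81 ≡ 7 (mod 37)

7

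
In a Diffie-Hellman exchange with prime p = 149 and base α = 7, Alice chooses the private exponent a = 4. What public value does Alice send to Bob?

Public value = 7^4 mod 149.
7^1 ≡ 7 (mod 149)
7^2 = (7^1)^2 ≡ 7^2 = 49 ≡ 49 (mod 149)
7^4 = (7^2)^2 ≡ 49^2 = 2401 ≡ 17 (mod 149)

17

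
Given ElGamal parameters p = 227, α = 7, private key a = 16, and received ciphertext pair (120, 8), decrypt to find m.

Shared mask s = c₁^a mod p = 120^16 mod 227.
120^1 ≡ 120 (mod 227)
120^2 = (120^1)^2 ≡ 120^2 = 14400 ≡ 99 (mod 227)
120^4 = (120^2)^2 ≡ 99^2 = 9801 ≡ 40 (mod 227)
120^8 = (120^4)^2 ≡ 40^2 = 1600 ≡ 11 (mod 227)
120^16 = (120^8)^2 ≡ 11^2 = 121 ≡ 121 (mod 227)
So s = 121; s⁻¹ ≡ 212 (mod 227).
m = c₂ · s⁻¹ mod 227 = 8 · 212 mod 227 = 107.

107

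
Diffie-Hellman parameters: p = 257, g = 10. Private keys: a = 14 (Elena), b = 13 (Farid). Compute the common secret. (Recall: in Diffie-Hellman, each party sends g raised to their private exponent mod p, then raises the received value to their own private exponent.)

Farid sends B = g^b mod p = 10^13 mod 257.
10^1 ≡ 10 (mod 257)
10^2 = (10^1)^2 ≡ 10^2 = 100 ≡ 100 (mod 257)
10^4 = (10^2)^2 ≡ 100^2 = 10000 ≡ 234 (mod 257)
10^8 = (10^4)^2 ≡ 234^2 = 54756 ≡ 15 (mod 257)
10^13 = 10^8 · 10^4 · 10^1 ≡ 15 · 234 · 10 ≡ 148 (mod 257).
So B = 148. Elena then computes K = B^a mod p = 148^14 mod 257.
148^1 ≡ 148 (mod 257)
148^2 = (148^1)^2 ≡ 148^2 = 21904 ≡ 59 (mod 257)
148^4 = (148^2)^2 ≡ 59^2 = 3481 ≡ 140 (mod 257)
148^8 = (148^4)^2 ≡ 140^2 = 19600 ≡ 68 (mod 257)
148^14 = 148^8 · 148^4 · 148^2 ≡ 68 · 140 · 59 ≡ 135 (mod 257).

135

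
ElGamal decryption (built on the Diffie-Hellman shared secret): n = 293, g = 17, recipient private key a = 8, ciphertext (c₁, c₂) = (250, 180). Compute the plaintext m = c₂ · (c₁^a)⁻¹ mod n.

Shared mask s = c₁^a mod n = 250^8 mod 293.
250^1 ≡ 250 (mod 293)
250^2 = (250^1)^2 ≡ 250^2 = 62500 ≡ 91 (mod 293)
250^4 = (250^2)^2 ≡ 91^2 = 8281 ≡ 77 (mod 293)
250^8 = (250^4)^2 ≡ 77^2 = 5929 ≡ 69 (mod 293)
So s = 69; s⁻¹ ≡ 17 (mod 293).
m = c₂ · s⁻¹ mod 293 = 180 · 17 mod 293 = 130.

130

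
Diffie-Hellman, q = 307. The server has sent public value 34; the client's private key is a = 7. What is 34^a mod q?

27

Shared key K = 34^7 mod 307.
34^1 ≡ 34 (mod 307)
34^2 = (34^1)^2 ≡ 34^2 = 1156 ≡ 235 (mod 307)
34^4 = (34^2)^2 ≡ 235^2 = 55225 ≡ 272 (mod 307)
34^7 = 34^4 · 34^2 · 34^1 ≡ 272 · 235 · 34 ≡ 27 (mod 307).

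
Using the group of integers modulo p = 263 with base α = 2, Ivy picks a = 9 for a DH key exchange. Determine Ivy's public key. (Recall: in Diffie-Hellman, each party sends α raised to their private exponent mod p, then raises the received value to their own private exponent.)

249

Public value = 2^9 (mod 263).
2^1 ≡ 2 (mod 263)
2^2 = (2^1)^2 ≡ 2^2 = 4 ≡ 4 (mod 263)
2^4 = (2^2)^2 ≡ 4^2 = 16 ≡ 16 (mod 263)
2^8 = (2^4)^2 ≡ 16^2 = 256 ≡ 256 (mod 263)
2^9 = 2^8 · 2^1 ≡ 256 · 2 ≡ 249 (mod 263).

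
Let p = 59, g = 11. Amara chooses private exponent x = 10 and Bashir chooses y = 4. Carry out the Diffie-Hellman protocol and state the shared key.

Bashir sends B = g^y mod p = 11^4 mod 59.
11^1 ≡ 11 (mod 59)
11^2 = (11^1)^2 ≡ 11^2 = 121 ≡ 3 (mod 59)
11^4 = (11^2)^2 ≡ 3^2 = 9 ≡ 9 (mod 59)
So B = 9. Amara then computes K = B^x mod p = 9^10 mod 59.
9^1 ≡ 9 (mod 59)
9^2 = (9^1)^2 ≡ 9^2 = 81 ≡ 22 (mod 59)
9^4 = (9^2)^2 ≡ 22^2 = 484 ≡ 12 (mod 59)
9^8 = (9^4)^2 ≡ 12^2 = 144 ≡ 26 (mod 59)
9^10 = 9^8 · 9^2 ≡ 26 · 22 ≡ 41 (mod 59).

41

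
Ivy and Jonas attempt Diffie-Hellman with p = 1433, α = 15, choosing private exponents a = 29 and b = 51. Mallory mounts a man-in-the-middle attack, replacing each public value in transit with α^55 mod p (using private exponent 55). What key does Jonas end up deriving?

480

Jonas receives Mallory's public value M = 15^55 mod 1433 instead of the honest one.
15^1 ≡ 15 (mod 1433)
15^2 = (15^1)^2 ≡ 15^2 = 225 ≡ 225 (mod 1433)
15^4 = (15^2)^2 ≡ 225^2 = 50625 ≡ 470 (mod 1433)
15^8 = (15^4)^2 ≡ 470^2 = 220900 ≡ 218 (mod 1433)
15^16 = (15^8)^2 ≡ 218^2 = 47524 ≡ 235 (mod 1433)
15^32 = (15^16)^2 ≡ 235^2 = 55225 ≡ 771 (mod 1433)
15^55 = 15^32 · 15^16 · 15^4 · 15^2 · 15^1 ≡ 771 · 235 · 470 · 225 · 15 ≡ 801 (mod 1433).
So M = 801. Jonas computes K = M^51 mod 1433.
801^1 ≡ 801 (mod 1433)
801^2 = (801^1)^2 ≡ 801^2 = 641601 ≡ 1050 (mod 1433)
801^4 = (801^2)^2 ≡ 1050^2 = 1102500 ≡ 523 (mod 1433)
801^8 = (801^4)^2 ≡ 523^2 = 273529 ≡ 1259 (mod 1433)
801^16 = (801^8)^2 ≡ 1259^2 = 1585081 ≡ 183 (mod 1433)
801^32 = (801^16)^2 ≡ 183^2 = 33489 ≡ 530 (mod 1433)
801^51 = 801^32 · 801^16 · 801^2 · 801^1 ≡ 530 · 183 · 1050 · 801 ≡ 480 (mod 1433).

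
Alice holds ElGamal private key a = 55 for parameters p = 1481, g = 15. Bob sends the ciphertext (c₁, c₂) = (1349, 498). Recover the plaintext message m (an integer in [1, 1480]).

Shared mask s = c₁^a mod p = 1349^55 mod 1481.
1349^1 ≡ 1349 (mod 1481)
1349^2 = (1349^1)^2 ≡ 1349^2 = 1819801 ≡ 1133 (mod 1481)
1349^4 = (1349^2)^2 ≡ 1133^2 = 1283689 ≡ 1143 (mod 1481)
1349^8 = (1349^4)^2 ≡ 1143^2 = 1306449 ≡ 207 (mod 1481)
1349^16 = (1349^8)^2 ≡ 207^2 = 42849 ≡ 1381 (mod 1481)
1349^32 = (1349^16)^2 ≡ 1381^2 = 1907161 ≡ 1114 (mod 1481)
1349^55 = 1349^32 · 1349^16 · 1349^4 · 1349^2 · 1349^1 ≡ 1114 · 1381 · 1143 · 1133 · 1349 ≡ 476 (mod 1481).
So s = 476; s⁻¹ ≡ 1453 (mod 1481).
m = c₂ · s⁻¹ mod 1481 = 498 · 1453 mod 1481 = 866.

866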